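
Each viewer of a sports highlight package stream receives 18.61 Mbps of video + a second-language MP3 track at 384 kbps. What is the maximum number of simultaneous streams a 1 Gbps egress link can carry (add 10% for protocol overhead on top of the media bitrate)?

Audio: 384 kbps = 0.384 Mbps.
Per-viewer media rate: 18.994 Mbps.
On the wire with 10% overhead: 20.893 Mbps.
1 Gbps = 1,000 Mbps; 1,000 / 20.893 = 47.86 → 47 viewers.

47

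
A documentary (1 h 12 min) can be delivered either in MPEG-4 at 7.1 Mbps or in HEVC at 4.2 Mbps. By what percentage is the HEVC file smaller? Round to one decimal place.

40.8%

1 h 12 min = 72 min = 4320 s
MPEG-4: 7.100 Mbps × 4320 s = 30672.0 Mb = 3.834 GB.
HEVC: 4.200 Mbps × 4320 s = 18144.0 Mb = 2.268 GB.
Reduction: (1 − 2.268/3.834) × 100 = 40.85%.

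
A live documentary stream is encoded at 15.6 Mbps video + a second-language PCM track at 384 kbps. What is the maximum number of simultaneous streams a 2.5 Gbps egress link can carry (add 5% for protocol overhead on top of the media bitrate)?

148

Audio: 384 kbps = 0.384 Mbps.
Per-viewer media rate: 15.984 Mbps.
On the wire with 5% overhead: 16.783 Mbps.
2.5 Gbps = 2,500 Mbps; 2,500 / 16.783 = 148.96 → 148 viewers.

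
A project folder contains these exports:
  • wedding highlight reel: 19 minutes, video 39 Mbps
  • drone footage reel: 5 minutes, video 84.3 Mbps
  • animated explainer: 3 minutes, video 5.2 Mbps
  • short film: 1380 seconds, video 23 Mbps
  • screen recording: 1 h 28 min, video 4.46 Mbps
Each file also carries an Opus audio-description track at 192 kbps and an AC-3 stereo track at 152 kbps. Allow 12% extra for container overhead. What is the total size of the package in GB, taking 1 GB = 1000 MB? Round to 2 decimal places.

18.04 GB

Audio total: 192 + 152 = 344 kbps = 0.344 Mbps.
wedding highlight reel: 39.344 Mbps × 1140 s × 1.12 = 50234.4 Mb
drone footage reel: 84.644 Mbps × 300 s × 1.12 = 28440.4 Mb
animated explainer: 5.544 Mbps × 180 s × 1.12 = 1117.7 Mb
short film: 23.344 Mbps × 1380 s × 1.12 = 36080.5 Mb
screen recording: 4.804 Mbps × 5280 s × 1.12 = 28408.9 Mb
Total: 144281.9 Mb = 18035.2 MB.
= 18.04 GB.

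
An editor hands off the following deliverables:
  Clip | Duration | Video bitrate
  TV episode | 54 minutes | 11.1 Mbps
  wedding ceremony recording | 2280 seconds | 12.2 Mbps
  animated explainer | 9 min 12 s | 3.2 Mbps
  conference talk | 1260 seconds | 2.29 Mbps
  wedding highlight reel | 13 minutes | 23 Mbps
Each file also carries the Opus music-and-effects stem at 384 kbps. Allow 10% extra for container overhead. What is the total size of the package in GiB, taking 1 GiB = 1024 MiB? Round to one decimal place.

11.5 GiB

Audio: 384 kbps = 0.384 Mbps.
TV episode: 11.484 Mbps × 3240 s × 1.10 = 40929.0 Mb
wedding ceremony recording: 12.584 Mbps × 2280 s × 1.10 = 31560.7 Mb
animated explainer: 3.584 Mbps × 552 s × 1.10 = 2176.2 Mb
conference talk: 2.674 Mbps × 1260 s × 1.10 = 3706.2 Mb
wedding highlight reel: 23.384 Mbps × 780 s × 1.10 = 20063.5 Mb
Total: 98435.5 Mb = 12304.4 MB.
= 11.46 GiB.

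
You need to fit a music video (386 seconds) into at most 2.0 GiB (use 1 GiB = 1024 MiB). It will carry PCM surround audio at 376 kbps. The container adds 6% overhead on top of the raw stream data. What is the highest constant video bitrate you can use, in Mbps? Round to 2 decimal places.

41.61 Mbps

Budget: 2.0 GiB = 17179.9 Mb.
Stream payload after overhead: 17179.9 / 1.06 = 16207.4 Mb.
Total bitrate budget: 16207.4 Mb / 386 s = 41.988 Mbps.
Audio: 376 kbps = 0.376 Mbps.
Video: 41.988 − 0.376 = 41.612 Mbps.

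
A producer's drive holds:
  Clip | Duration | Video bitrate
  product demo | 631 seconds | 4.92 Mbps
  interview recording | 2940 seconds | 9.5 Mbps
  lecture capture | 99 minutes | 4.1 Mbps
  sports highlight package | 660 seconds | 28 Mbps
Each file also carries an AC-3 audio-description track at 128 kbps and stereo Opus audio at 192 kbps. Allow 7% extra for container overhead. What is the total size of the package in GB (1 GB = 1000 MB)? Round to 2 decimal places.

10.32 GB

Audio total: 128 + 192 = 320 kbps = 0.320 Mbps.
product demo: 5.240 Mbps × 631 s × 1.07 = 3537.9 Mb
interview recording: 9.820 Mbps × 2940 s × 1.07 = 30891.8 Mb
lecture capture: 4.420 Mbps × 5940 s × 1.07 = 28092.6 Mb
sports highlight package: 28.320 Mbps × 660 s × 1.07 = 19999.6 Mb
Total: 82521.9 Mb = 10315.2 MB.
= 10.32 GB.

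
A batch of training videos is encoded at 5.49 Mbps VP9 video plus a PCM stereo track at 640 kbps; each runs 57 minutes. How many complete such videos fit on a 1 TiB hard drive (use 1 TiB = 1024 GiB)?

57 min = 3420 s
Audio: 640 kbps = 0.640 Mbps.
Total bitrate: 6.130 Mbps.
Per item: 6.130 Mbps × 3420 s = 20,965 Mb = 2,621 MB.
Capacity: 1 TiB = 8,796,093 Mb; 419.57 items → 419 complete.

419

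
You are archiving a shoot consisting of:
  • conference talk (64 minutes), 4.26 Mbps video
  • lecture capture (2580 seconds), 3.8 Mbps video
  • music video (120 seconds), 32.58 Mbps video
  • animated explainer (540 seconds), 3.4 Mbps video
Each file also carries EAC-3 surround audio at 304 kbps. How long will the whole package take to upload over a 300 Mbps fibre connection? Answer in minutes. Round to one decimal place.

1.9 minutes

Audio: 304 kbps = 0.304 Mbps.
conference talk: 4.564 Mbps × 3840 s = 17525.8 Mb
lecture capture: 4.104 Mbps × 2580 s = 10588.3 Mb
music video: 32.884 Mbps × 120 s = 3946.1 Mb
animated explainer: 3.704 Mbps × 540 s = 2000.2 Mb
Total: 34060.3 Mb = 4257.5 MB.
At 300 Mbps: 34060.3 / 300 = 114 s ≈ 1.89 minutes.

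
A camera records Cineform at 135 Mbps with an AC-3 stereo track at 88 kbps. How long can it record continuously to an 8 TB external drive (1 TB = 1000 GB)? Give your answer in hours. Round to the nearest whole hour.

132 hours

Audio: 88 kbps = 0.088 Mbps.
Total bitrate: 135 + 0.088 = 135.088 Mbps.
Capacity: 8 TB = 64,000,000 Mb.
Recording time: 64,000,000 / 135.088 = 473,765 s ≈ 132 hours.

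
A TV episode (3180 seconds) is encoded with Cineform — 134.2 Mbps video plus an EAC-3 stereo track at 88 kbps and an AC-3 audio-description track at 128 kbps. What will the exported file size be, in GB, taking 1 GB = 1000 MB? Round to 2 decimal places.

53.43 GB

Audio total: 88 + 128 = 216 kbps = 0.216 Mbps.
Total bitrate: 134.2 + 0.216 = 134.416 Mbps.
Stream data: 134.416 Mbps × 3180 s = 427442.9 Mb.
427,443 Mb ÷ 8 = 53,430 MB → 53.43 GB.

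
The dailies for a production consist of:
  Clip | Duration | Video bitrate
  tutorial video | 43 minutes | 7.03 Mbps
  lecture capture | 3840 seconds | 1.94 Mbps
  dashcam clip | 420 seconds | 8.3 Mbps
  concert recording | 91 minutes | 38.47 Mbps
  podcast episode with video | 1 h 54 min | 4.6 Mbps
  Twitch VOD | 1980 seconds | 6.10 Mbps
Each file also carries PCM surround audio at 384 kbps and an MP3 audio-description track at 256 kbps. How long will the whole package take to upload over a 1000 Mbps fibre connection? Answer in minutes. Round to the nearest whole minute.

Audio total: 384 + 256 = 640 kbps = 0.640 Mbps.
tutorial video: 7.670 Mbps × 2580 s = 19788.6 Mb
lecture capture: 2.580 Mbps × 3840 s = 9907.2 Mb
dashcam clip: 8.940 Mbps × 420 s = 3754.8 Mb
concert recording: 39.110 Mbps × 5460 s = 213540.6 Mb
podcast episode with video: 5.240 Mbps × 6840 s = 35841.6 Mb
Twitch VOD: 6.740 Mbps × 1980 s = 13345.2 Mb
Total: 296178.0 Mb = 37022.2 MB.
At 1000 Mbps: 296178.0 / 1000 = 296 s ≈ 4.94 minutes.

5 minutes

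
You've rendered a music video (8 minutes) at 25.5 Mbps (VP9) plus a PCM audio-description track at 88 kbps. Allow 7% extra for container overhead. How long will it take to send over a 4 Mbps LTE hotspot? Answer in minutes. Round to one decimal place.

8 min = 480 s
Audio: 88 kbps = 0.088 Mbps.
Total bitrate: 25.588 Mbps.
File: 25.588 Mbps × 480 s = 12282.2 Mb.
With 7% container overhead: ×1.07. → 13142.0 Mb.
At 4 Mbps: 13142.0 / 4 = 3285.5 s ≈ 54.8 minutes.

54.8 minutes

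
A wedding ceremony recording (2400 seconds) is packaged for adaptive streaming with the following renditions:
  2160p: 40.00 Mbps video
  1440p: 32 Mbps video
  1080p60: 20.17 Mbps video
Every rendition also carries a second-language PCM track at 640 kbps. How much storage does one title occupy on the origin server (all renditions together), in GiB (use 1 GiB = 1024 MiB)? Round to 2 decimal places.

Audio: 640 kbps = 0.640 Mbps.
Sum of rendition bitrates: (40.00+0.640) + (32+0.640) + (20.17+0.640) = 94.090 Mbps.
× 2400 s = 225,816 Mb = 28,227 MB = 26.29 GiB.

26.29 GiB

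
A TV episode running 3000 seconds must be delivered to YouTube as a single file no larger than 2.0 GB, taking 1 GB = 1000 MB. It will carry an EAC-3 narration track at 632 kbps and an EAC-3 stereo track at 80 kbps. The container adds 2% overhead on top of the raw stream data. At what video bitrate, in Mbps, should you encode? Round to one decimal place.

Budget: 2.0 GB = 16000.0 Mb.
Stream payload after overhead: 16000.0 / 1.02 = 15686.3 Mb.
Total bitrate budget: 15686.3 Mb / 3000 s = 5.229 Mbps.
Audio total: 632 + 80 = 712 kbps = 0.712 Mbps.
Video: 5.229 − 0.712 = 4.517 Mbps.

4.5 Mbps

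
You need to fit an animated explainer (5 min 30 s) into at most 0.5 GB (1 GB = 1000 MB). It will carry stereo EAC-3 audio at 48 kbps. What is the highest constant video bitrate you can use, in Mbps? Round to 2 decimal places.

12.07 Mbps

Budget: 0.5 GB = 4000.0 Mb.
5 min 30 s = 330 s
Total bitrate budget: 4000.0 Mb / 330 s = 12.121 Mbps.
Audio: 48 kbps = 0.048 Mbps.
Video: 12.121 − 0.048 = 12.073 Mbps.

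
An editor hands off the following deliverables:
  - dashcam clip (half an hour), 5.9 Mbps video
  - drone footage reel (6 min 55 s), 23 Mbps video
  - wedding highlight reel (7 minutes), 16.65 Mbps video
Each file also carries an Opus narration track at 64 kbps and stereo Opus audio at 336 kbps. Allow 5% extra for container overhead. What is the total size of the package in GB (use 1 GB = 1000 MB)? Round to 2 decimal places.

3.70 GB

Audio total: 64 + 336 = 400 kbps = 0.400 Mbps.
dashcam clip: 6.300 Mbps × 1800 s × 1.05 = 11907.0 Mb
drone footage reel: 23.400 Mbps × 415 s × 1.05 = 10196.5 Mb
wedding highlight reel: 17.050 Mbps × 420 s × 1.05 = 7519.1 Mb
Total: 29622.6 Mb = 3702.8 MB.
= 3.703 GB.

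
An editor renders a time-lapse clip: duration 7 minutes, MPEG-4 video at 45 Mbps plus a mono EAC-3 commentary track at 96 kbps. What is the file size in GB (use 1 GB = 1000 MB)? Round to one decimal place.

2.4 GB

7 min = 420 s
Audio: 96 kbps = 0.096 Mbps.
Total bitrate: 45 + 0.096 = 45.096 Mbps.
Stream data: 45.096 Mbps × 420 s = 18940.3 Mb.
18,940 Mb ÷ 8 = 2,368 MB → 2.368 GB.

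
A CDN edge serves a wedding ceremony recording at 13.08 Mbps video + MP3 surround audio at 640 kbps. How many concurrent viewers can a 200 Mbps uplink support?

14

Audio: 640 kbps = 0.640 Mbps.
Per-viewer media rate: 13.720 Mbps.
200 Mbps = 200.0 Mbps; 200.0 / 13.720 = 14.58 → 14 viewers.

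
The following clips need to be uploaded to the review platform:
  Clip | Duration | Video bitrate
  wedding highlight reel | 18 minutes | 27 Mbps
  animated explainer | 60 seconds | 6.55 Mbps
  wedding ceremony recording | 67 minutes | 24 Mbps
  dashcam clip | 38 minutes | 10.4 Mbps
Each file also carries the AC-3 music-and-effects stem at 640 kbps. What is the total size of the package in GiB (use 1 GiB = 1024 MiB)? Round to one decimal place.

18.0 GiB

Audio: 640 kbps = 0.640 Mbps.
wedding highlight reel: 27.640 Mbps × 1080 s = 29851.2 Mb
animated explainer: 7.190 Mbps × 60 s = 431.4 Mb
wedding ceremony recording: 24.640 Mbps × 4020 s = 99052.8 Mb
dashcam clip: 11.040 Mbps × 2280 s = 25171.2 Mb
Total: 154506.6 Mb = 19313.3 MB.
= 17.99 GiB.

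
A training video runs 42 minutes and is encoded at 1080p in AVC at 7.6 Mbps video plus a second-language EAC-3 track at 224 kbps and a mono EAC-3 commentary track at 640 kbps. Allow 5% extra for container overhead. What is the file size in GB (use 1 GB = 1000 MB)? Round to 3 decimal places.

42 min = 2520 s
Audio total: 224 + 640 = 864 kbps = 0.864 Mbps.
Total bitrate: 7.6 + 0.864 = 8.464 Mbps.
Stream data: 8.464 Mbps × 2520 s = 21329.3 Mb.
With 5% container overhead: ×1.05.
22,396 Mb ÷ 8 = 2,799 MB → 2.799 GB.

2.799 GB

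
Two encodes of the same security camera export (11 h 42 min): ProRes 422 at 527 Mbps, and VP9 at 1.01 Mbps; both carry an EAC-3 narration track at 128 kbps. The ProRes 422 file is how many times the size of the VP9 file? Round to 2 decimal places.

463.21

11 h 42 min = 702 min = 42120 s
Audio: 128 kbps = 0.128 Mbps.
ProRes 422: 527.128 Mbps × 42120 s = 22202631.4 Mb = 2775.329 GB.
VP9: 1.138 Mbps × 42120 s = 47932.6 Mb = 5.992 GB.
Ratio: 2775.329 / 5.992 = 463.206.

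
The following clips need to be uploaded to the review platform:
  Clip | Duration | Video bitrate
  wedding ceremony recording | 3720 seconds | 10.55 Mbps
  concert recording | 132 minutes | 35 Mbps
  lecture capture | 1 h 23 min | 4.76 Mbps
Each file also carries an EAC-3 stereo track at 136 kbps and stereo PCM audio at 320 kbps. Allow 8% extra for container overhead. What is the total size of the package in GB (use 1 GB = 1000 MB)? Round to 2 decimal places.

46.94 GB

Audio total: 136 + 320 = 456 kbps = 0.456 Mbps.
wedding ceremony recording: 11.006 Mbps × 3720 s × 1.08 = 44217.7 Mb
concert recording: 35.456 Mbps × 7920 s × 1.08 = 303276.4 Mb
lecture capture: 5.216 Mbps × 4980 s × 1.08 = 28053.7 Mb
Total: 375547.9 Mb = 46943.5 MB.
= 46.94 GB.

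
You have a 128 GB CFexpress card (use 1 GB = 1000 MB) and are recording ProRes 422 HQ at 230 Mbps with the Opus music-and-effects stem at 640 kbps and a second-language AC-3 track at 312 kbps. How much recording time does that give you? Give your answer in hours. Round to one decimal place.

Audio total: 640 + 312 = 952 kbps = 0.952 Mbps.
Total bitrate: 230 + 0.952 = 230.952 Mbps.
Capacity: 128 GB = 1,024,000 Mb.
Recording time: 1,024,000 / 230.952 = 4,434 s ≈ 1.23 hours.

1.2 hours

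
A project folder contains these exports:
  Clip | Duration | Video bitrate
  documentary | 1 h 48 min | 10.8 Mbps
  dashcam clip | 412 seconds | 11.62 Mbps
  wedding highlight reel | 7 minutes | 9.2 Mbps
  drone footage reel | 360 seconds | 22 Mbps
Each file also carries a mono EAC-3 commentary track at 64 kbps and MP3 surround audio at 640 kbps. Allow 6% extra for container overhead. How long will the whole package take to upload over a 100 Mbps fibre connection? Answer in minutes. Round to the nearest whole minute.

Audio total: 64 + 640 = 704 kbps = 0.704 Mbps.
documentary: 11.504 Mbps × 6480 s × 1.06 = 79018.7 Mb
dashcam clip: 12.324 Mbps × 412 s × 1.06 = 5382.1 Mb
wedding highlight reel: 9.904 Mbps × 420 s × 1.06 = 4409.3 Mb
drone footage reel: 22.704 Mbps × 360 s × 1.06 = 8663.8 Mb
Total: 97473.9 Mb = 12184.2 MB.
At 100 Mbps: 97473.9 / 100 = 975 s ≈ 16.2 minutes.

16 minutes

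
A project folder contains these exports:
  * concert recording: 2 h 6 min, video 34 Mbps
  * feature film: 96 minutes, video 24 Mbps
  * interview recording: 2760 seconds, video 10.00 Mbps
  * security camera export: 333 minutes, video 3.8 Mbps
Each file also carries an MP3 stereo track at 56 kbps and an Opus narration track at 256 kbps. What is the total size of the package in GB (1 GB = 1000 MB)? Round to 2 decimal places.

63.76 GB

Audio total: 56 + 256 = 312 kbps = 0.312 Mbps.
concert recording: 34.312 Mbps × 7560 s = 259398.7 Mb
feature film: 24.312 Mbps × 5760 s = 140037.1 Mb
interview recording: 10.312 Mbps × 2760 s = 28461.1 Mb
security camera export: 4.112 Mbps × 19980 s = 82157.8 Mb
Total: 510054.7 Mb = 63756.8 MB.
= 63.76 GB.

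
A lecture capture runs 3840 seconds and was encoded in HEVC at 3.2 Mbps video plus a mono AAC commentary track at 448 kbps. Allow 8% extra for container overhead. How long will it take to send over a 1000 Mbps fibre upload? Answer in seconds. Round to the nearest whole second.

15 seconds

Audio: 448 kbps = 0.448 Mbps.
Total bitrate: 3.648 Mbps.
File: 3.648 Mbps × 3840 s = 14008.3 Mb.
With 8% container overhead: ×1.08. → 15129.0 Mb.
At 1000 Mbps: 15129.0 / 1000 = 15.1 s ≈ 15.1 seconds.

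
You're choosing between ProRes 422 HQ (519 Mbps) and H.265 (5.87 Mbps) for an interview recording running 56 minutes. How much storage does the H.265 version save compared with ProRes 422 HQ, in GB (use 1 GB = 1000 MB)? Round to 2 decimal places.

215.51 GB

56 min = 3360 s
ProRes 422 HQ: 519.000 Mbps × 3360 s = 1743840.0 Mb = 217.980 GB.
H.265: 5.870 Mbps × 3360 s = 19723.2 Mb = 2.465 GB.
Saving: 217.980 − 2.465 = 215.515 GB.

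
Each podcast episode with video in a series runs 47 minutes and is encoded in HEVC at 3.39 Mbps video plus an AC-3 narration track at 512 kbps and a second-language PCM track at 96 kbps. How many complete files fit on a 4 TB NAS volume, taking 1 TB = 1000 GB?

47 min = 2820 s
Audio total: 512 + 96 = 608 kbps = 0.608 Mbps.
Total bitrate: 3.998 Mbps.
Per item: 3.998 Mbps × 2820 s = 11,274 Mb = 1,409 MB.
Capacity: 4 TB = 32,000,000 Mb; 2838.30 items → 2838 complete.

2838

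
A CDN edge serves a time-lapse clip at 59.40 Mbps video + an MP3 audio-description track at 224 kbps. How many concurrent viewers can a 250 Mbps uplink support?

4

Audio: 224 kbps = 0.224 Mbps.
Per-viewer media rate: 59.624 Mbps.
250 Mbps = 250.0 Mbps; 250.0 / 59.624 = 4.19 → 4 viewers.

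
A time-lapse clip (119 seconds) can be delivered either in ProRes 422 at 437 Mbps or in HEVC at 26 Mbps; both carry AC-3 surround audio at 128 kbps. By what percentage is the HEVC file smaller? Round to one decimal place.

Audio: 128 kbps = 0.128 Mbps.
ProRes 422: 437.128 Mbps × 119 s = 52018.2 Mb = 6.056 GiB.
HEVC: 26.128 Mbps × 119 s = 3109.2 Mb = 0.362 GiB.
Reduction: (1 − 0.362/6.056) × 100 = 94.02%.

94.0%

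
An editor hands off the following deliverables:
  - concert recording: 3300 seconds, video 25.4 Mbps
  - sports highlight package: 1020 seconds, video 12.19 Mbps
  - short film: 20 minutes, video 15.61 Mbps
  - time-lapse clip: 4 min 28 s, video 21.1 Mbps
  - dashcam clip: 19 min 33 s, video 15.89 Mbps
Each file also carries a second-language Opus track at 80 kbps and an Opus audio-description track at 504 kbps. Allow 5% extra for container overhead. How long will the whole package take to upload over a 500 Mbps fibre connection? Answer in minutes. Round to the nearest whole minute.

5 minutes

Audio total: 80 + 504 = 584 kbps = 0.584 Mbps.
concert recording: 25.984 Mbps × 3300 s × 1.05 = 90034.6 Mb
sports highlight package: 12.774 Mbps × 1020 s × 1.05 = 13681.0 Mb
short film: 16.194 Mbps × 1200 s × 1.05 = 20404.4 Mb
time-lapse clip: 21.684 Mbps × 268 s × 1.05 = 6101.9 Mb
dashcam clip: 16.474 Mbps × 1173 s × 1.05 = 20290.2 Mb
Total: 150512.0 Mb = 18814.0 MB.
At 500 Mbps: 150512.0 / 500 = 301 s ≈ 5.02 minutes.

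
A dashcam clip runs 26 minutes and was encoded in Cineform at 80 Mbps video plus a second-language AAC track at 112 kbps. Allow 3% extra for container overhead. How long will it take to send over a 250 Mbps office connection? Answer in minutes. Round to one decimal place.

8.6 minutes

26 min = 1560 s
Audio: 112 kbps = 0.112 Mbps.
Total bitrate: 80.112 Mbps.
File: 80.112 Mbps × 1560 s = 124974.7 Mb.
With 3% container overhead: ×1.03. → 128724.0 Mb.
At 250 Mbps: 128724.0 / 250 = 514.9 s ≈ 8.58 minutes.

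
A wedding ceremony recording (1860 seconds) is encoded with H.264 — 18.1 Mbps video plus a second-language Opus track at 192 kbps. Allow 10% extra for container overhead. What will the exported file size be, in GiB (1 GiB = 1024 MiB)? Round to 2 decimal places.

Audio: 192 kbps = 0.192 Mbps.
Total bitrate: 18.1 + 0.192 = 18.292 Mbps.
Stream data: 18.292 Mbps × 1860 s = 34023.1 Mb.
With 10% container overhead: ×1.10.
37,425 Mb = 4,678,179,000 bytes ÷ 1,073,741,824 = 4.357 GiB.

4.36 GiB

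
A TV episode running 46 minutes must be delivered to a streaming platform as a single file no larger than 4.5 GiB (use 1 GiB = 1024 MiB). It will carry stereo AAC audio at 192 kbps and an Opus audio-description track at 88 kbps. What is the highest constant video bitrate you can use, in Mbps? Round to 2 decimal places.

13.73 Mbps

Budget: 4.5 GiB = 38654.7 Mb.
46 min = 2760 s
Total bitrate budget: 38654.7 Mb / 2760 s = 14.005 Mbps.
Audio total: 192 + 88 = 280 kbps = 0.280 Mbps.
Video: 14.005 − 0.280 = 13.725 Mbps.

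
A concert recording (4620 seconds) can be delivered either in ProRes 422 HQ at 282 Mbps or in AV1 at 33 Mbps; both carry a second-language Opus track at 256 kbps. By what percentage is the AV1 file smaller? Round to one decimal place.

Audio: 256 kbps = 0.256 Mbps.
ProRes 422 HQ: 282.256 Mbps × 4620 s = 1304022.7 Mb = 163.003 GB.
AV1: 33.256 Mbps × 4620 s = 153642.7 Mb = 19.205 GB.
Reduction: (1 − 19.205/163.003) × 100 = 88.22%.

88.2%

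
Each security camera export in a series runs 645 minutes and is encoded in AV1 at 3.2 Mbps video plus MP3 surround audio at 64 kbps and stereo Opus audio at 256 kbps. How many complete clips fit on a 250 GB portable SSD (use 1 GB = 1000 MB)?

14

645 min = 38700 s
Audio total: 64 + 256 = 320 kbps = 0.320 Mbps.
Total bitrate: 3.520 Mbps.
Per item: 3.520 Mbps × 38700 s = 136,224 Mb = 17,028 MB.
Capacity: 250 GB = 2,000,000 Mb; 14.68 items → 14 complete.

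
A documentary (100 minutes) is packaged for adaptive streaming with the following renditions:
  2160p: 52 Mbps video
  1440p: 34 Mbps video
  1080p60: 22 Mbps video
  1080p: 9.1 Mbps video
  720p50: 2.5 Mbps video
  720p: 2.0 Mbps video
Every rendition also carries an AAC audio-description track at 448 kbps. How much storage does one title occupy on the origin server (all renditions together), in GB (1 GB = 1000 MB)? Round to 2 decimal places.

100 min = 6000 s
Audio: 448 kbps = 0.448 Mbps.
Sum of rendition bitrates: (52+0.448) + (34+0.448) + (22+0.448) + (9.1+0.448) + (2.5+0.448) + (2.0+0.448) = 124.288 Mbps.
× 6000 s = 745,728 Mb = 93,216 MB = 93.22 GB.

93.22 GB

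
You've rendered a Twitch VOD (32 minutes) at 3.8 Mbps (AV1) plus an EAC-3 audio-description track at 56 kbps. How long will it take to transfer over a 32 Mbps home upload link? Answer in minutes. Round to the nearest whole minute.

32 min = 1920 s
Audio: 56 kbps = 0.056 Mbps.
Total bitrate: 3.856 Mbps.
File: 3.856 Mbps × 1920 s = 7403.5 Mb.
At 32 Mbps: 7403.5 / 32 = 231.4 s ≈ 3.86 minutes.

4 minutes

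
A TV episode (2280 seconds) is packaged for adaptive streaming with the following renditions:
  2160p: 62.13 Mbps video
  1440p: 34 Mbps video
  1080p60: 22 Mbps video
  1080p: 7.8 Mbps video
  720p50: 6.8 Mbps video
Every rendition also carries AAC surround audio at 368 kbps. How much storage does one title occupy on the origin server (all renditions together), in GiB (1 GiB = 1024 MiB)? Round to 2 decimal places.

Audio: 368 kbps = 0.368 Mbps.
Sum of rendition bitrates: (62.13+0.368) + (34+0.368) + (22+0.368) + (7.8+0.368) + (6.8+0.368) = 134.570 Mbps.
× 2280 s = 306,820 Mb = 38,352 MB = 35.72 GiB.

35.72 GiB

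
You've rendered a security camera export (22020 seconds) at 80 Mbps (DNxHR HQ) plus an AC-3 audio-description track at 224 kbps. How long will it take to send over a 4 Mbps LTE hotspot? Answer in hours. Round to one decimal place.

122.7 hours

Audio: 224 kbps = 0.224 Mbps.
Total bitrate: 80.224 Mbps.
File: 80.224 Mbps × 22020 s = 1766532.5 Mb.
At 4 Mbps: 1766532.5 / 4 = 441633.1 s ≈ 123 hours.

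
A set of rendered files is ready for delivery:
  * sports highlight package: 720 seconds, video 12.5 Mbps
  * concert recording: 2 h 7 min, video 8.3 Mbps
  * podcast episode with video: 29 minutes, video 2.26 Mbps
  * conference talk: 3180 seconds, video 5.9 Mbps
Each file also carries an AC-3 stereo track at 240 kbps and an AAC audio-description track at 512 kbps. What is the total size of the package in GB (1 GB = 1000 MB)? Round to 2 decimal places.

13.11 GB

Audio total: 240 + 512 = 752 kbps = 0.752 Mbps.
sports highlight package: 13.252 Mbps × 720 s = 9541.4 Mb
concert recording: 9.052 Mbps × 7620 s = 68976.2 Mb
podcast episode with video: 3.012 Mbps × 1740 s = 5240.9 Mb
conference talk: 6.652 Mbps × 3180 s = 21153.4 Mb
Total: 104911.9 Mb = 13114.0 MB.
= 13.11 GB.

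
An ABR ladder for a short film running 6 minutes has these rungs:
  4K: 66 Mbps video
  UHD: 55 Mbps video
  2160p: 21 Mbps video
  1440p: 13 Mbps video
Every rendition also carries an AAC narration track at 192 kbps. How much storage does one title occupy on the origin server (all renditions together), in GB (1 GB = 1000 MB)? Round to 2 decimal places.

6 min = 360 s
Audio: 192 kbps = 0.192 Mbps.
Sum of rendition bitrates: (66+0.192) + (55+0.192) + (21+0.192) + (13+0.192) = 155.768 Mbps.
× 360 s = 56,076 Mb = 7,010 MB = 7.010 GB.

7.01 GB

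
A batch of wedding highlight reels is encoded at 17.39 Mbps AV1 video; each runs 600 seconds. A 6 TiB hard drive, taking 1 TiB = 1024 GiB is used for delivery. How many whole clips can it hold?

Per item: 17.390 Mbps × 600 s = 10,434 Mb = 1,304 MB.
Capacity: 6 TiB = 52,776,558 Mb; 5058.13 items → 5058 complete.

5058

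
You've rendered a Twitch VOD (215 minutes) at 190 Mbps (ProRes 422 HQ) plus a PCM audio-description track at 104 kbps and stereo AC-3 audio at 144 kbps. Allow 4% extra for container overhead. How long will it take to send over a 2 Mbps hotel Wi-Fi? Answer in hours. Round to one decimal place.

354.5 hours

215 min = 12900 s
Audio total: 104 + 144 = 248 kbps = 0.248 Mbps.
Total bitrate: 190.248 Mbps.
File: 190.248 Mbps × 12900 s = 2454199.2 Mb.
With 4% container overhead: ×1.04. → 2552367.2 Mb.
At 2 Mbps: 2552367.2 / 2 = 1276183.6 s ≈ 354 hours.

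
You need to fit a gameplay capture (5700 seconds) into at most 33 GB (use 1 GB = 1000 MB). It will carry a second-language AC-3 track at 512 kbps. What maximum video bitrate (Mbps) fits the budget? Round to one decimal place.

45.8 Mbps

Budget: 33 GB = 264000.0 Mb.
Total bitrate budget: 264000.0 Mb / 5700 s = 46.316 Mbps.
Audio: 512 kbps = 0.512 Mbps.
Video: 46.316 − 0.512 = 45.804 Mbps.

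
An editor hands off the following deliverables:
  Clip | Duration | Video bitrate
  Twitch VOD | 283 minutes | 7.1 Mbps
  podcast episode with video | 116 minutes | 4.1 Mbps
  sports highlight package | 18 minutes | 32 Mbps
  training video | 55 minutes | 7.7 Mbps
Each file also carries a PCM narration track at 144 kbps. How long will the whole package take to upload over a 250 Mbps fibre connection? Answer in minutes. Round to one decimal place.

14.2 minutes

Audio: 144 kbps = 0.144 Mbps.
Twitch VOD: 7.244 Mbps × 16980 s = 123003.1 Mb
podcast episode with video: 4.244 Mbps × 6960 s = 29538.2 Mb
sports highlight package: 32.144 Mbps × 1080 s = 34715.5 Mb
training video: 7.844 Mbps × 3300 s = 25885.2 Mb
Total: 213142.1 Mb = 26642.8 MB.
At 250 Mbps: 213142.1 / 250 = 853 s ≈ 14.2 minutes.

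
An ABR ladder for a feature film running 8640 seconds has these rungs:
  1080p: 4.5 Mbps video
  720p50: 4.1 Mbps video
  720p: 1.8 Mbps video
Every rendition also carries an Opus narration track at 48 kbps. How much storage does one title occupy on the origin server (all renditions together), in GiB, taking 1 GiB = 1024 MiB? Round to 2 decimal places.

Audio: 48 kbps = 0.048 Mbps.
Sum of rendition bitrates: (4.5+0.048) + (4.1+0.048) + (1.8+0.048) = 10.544 Mbps.
× 8640 s = 91,100 Mb = 11,388 MB = 10.61 GiB.

10.61 GiB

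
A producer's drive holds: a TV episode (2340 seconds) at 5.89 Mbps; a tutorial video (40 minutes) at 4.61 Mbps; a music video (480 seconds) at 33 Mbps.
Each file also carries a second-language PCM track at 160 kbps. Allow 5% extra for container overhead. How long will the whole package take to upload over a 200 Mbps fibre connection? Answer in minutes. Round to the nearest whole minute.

4 minutes

Audio: 160 kbps = 0.160 Mbps.
TV episode: 6.050 Mbps × 2340 s × 1.05 = 14864.9 Mb
tutorial video: 4.770 Mbps × 2400 s × 1.05 = 12020.4 Mb
music video: 33.160 Mbps × 480 s × 1.05 = 16712.6 Mb
Total: 43597.9 Mb = 5449.7 MB.
At 200 Mbps: 43597.9 / 200 = 218 s ≈ 3.63 minutes.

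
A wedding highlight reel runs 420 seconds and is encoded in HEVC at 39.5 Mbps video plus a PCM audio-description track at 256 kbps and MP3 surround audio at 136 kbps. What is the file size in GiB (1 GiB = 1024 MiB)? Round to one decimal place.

Audio total: 256 + 136 = 392 kbps = 0.392 Mbps.
Total bitrate: 39.5 + 0.392 = 39.892 Mbps.
Stream data: 39.892 Mbps × 420 s = 16754.6 Mb.
16,755 Mb = 2,094,330,000 bytes ÷ 1,073,741,824 = 1.950 GiB.

2.0 GiB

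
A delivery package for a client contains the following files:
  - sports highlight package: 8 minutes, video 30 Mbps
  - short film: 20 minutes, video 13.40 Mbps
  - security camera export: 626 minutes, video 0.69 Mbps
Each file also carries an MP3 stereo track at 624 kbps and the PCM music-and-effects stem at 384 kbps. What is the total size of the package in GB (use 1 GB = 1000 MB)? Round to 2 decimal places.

11.99 GB

Audio total: 624 + 384 = 1008 kbps = 1.008 Mbps.
sports highlight package: 31.008 Mbps × 480 s = 14883.8 Mb
short film: 14.408 Mbps × 1200 s = 17289.6 Mb
security camera export: 1.698 Mbps × 37560 s = 63776.9 Mb
Total: 95950.3 Mb = 11993.8 MB.
= 11.99 GB.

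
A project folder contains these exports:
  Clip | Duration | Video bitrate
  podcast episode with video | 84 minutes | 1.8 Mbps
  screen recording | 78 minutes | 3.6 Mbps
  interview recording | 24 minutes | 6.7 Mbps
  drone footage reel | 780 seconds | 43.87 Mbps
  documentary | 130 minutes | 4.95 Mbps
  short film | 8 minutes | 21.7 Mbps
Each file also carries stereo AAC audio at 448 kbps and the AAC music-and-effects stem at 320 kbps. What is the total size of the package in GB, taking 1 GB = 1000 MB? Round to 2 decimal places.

16.79 GB

Audio total: 448 + 320 = 768 kbps = 0.768 Mbps.
podcast episode with video: 2.568 Mbps × 5040 s = 12942.7 Mb
screen recording: 4.368 Mbps × 4680 s = 20442.2 Mb
interview recording: 7.468 Mbps × 1440 s = 10753.9 Mb
drone footage reel: 44.638 Mbps × 780 s = 34817.6 Mb
documentary: 5.718 Mbps × 7800 s = 44600.4 Mb
short film: 22.468 Mbps × 480 s = 10784.6 Mb
Total: 134341.6 Mb = 16792.7 MB.
= 16.79 GB.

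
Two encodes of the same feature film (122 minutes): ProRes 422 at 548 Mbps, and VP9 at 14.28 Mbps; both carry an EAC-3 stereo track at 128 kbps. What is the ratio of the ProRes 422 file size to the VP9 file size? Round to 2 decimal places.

38.04

122 min = 7320 s
Audio: 128 kbps = 0.128 Mbps.
ProRes 422: 548.128 Mbps × 7320 s = 4012297.0 Mb = 501.537 GB.
VP9: 14.408 Mbps × 7320 s = 105466.6 Mb = 13.183 GB.
Ratio: 501.537 / 13.183 = 38.043.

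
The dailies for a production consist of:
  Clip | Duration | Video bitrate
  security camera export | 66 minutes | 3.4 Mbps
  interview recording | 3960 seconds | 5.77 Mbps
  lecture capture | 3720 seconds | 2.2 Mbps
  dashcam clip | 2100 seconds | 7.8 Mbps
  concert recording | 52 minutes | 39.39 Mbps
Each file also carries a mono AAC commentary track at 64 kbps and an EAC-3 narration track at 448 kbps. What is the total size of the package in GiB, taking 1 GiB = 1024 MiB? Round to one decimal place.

Audio total: 64 + 448 = 512 kbps = 0.512 Mbps.
security camera export: 3.912 Mbps × 3960 s = 15491.5 Mb
interview recording: 6.282 Mbps × 3960 s = 24876.7 Mb
lecture capture: 2.712 Mbps × 3720 s = 10088.6 Mb
dashcam clip: 8.312 Mbps × 2100 s = 17455.2 Mb
concert recording: 39.902 Mbps × 3120 s = 124494.2 Mb
Total: 192406.3 Mb = 24050.8 MB.
= 22.40 GiB.

22.4 GiB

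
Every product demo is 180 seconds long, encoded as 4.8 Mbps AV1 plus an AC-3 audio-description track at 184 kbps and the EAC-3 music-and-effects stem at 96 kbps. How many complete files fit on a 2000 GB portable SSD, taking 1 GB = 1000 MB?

Audio total: 184 + 96 = 280 kbps = 0.280 Mbps.
Total bitrate: 5.080 Mbps.
Per item: 5.080 Mbps × 180 s = 914.4 Mb = 114.3 MB.
Capacity: 2000 GB = 16,000,000 Mb; 17497.81 items → 17497 complete.

17497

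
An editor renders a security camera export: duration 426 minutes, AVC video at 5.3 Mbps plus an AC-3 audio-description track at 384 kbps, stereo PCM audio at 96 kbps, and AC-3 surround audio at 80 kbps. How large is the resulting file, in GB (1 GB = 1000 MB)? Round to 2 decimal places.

18.72 GB

426 min = 25560 s
Audio total: 384 + 96 + 80 = 560 kbps = 0.560 Mbps.
Total bitrate: 5.3 + 0.560 = 5.860 Mbps.
Stream data: 5.860 Mbps × 25560 s = 149781.6 Mb.
149,782 Mb ÷ 8 = 18,723 MB → 18.72 GB.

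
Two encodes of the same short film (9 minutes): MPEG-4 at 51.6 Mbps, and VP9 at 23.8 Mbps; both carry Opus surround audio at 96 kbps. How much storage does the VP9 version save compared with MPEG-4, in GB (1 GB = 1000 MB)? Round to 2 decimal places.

9 min = 540 s
Audio: 96 kbps = 0.096 Mbps.
MPEG-4: 51.696 Mbps × 540 s = 27915.8 Mb = 3.489 GB.
VP9: 23.896 Mbps × 540 s = 12903.8 Mb = 1.613 GB.
Saving: 3.489 − 1.613 = 1.877 GB.

1.88 GB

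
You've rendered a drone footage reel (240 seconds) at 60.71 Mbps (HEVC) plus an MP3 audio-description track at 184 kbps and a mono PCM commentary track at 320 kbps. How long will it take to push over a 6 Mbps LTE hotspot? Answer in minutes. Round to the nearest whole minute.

Audio total: 184 + 320 = 504 kbps = 0.504 Mbps.
Total bitrate: 61.214 Mbps.
File: 61.214 Mbps × 240 s = 14691.4 Mb.
At 6 Mbps: 14691.4 / 6 = 2448.6 s ≈ 40.8 minutes.

41 minutes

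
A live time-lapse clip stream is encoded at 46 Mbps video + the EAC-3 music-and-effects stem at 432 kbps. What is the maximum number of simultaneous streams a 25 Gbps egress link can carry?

Audio: 432 kbps = 0.432 Mbps.
Per-viewer media rate: 46.432 Mbps.
25 Gbps = 25,000 Mbps; 25,000 / 46.432 = 538.42 → 538 viewers.

538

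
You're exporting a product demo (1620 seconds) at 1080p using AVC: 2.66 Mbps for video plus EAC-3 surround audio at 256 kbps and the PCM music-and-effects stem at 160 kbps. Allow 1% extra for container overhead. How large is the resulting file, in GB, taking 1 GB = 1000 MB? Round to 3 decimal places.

0.629 GB

Audio total: 256 + 160 = 416 kbps = 0.416 Mbps.
Total bitrate: 2.66 + 0.416 = 3.076 Mbps.
Stream data: 3.076 Mbps × 1620 s = 4983.1 Mb.
With 1% container overhead: ×1.01.
5,033 Mb ÷ 8 = 629.1 MB → 0.6291 GB.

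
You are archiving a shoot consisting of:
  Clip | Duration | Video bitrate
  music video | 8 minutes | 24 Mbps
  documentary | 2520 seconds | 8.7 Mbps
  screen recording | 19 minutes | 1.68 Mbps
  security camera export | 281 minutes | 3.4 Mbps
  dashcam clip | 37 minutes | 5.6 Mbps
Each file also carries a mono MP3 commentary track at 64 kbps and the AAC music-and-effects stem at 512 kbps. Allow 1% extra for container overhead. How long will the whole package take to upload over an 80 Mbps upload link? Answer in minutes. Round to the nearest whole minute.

25 minutes

Audio total: 64 + 512 = 576 kbps = 0.576 Mbps.
music video: 24.576 Mbps × 480 s × 1.01 = 11914.4 Mb
documentary: 9.276 Mbps × 2520 s × 1.01 = 23609.3 Mb
screen recording: 2.256 Mbps × 1140 s × 1.01 = 2597.6 Mb
security camera export: 3.976 Mbps × 16860 s × 1.01 = 67705.7 Mb
dashcam clip: 6.176 Mbps × 2220 s × 1.01 = 13847.8 Mb
Total: 119674.8 Mb = 14959.4 MB.
At 80 Mbps: 119674.8 / 80 = 1496 s ≈ 24.9 minutes.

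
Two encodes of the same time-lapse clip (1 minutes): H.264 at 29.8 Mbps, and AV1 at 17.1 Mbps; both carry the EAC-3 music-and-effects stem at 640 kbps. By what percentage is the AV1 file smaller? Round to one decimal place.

Audio: 640 kbps = 0.640 Mbps.
H.264: 30.440 Mbps × 60 s = 1826.4 Mb = 217.724 MiB.
AV1: 17.740 Mbps × 60 s = 1064.4 Mb = 126.886 MiB.
Reduction: (1 − 126.886/217.724) × 100 = 41.72%.

41.7%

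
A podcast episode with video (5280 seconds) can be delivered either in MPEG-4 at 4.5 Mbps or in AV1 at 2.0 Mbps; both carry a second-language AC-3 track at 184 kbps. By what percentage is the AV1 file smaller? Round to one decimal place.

Audio: 184 kbps = 0.184 Mbps.
MPEG-4: 4.684 Mbps × 5280 s = 24731.5 Mb = 3.091 GB.
AV1: 2.184 Mbps × 5280 s = 11531.5 Mb = 1.441 GB.
Reduction: (1 − 1.441/3.091) × 100 = 53.37%.

53.4%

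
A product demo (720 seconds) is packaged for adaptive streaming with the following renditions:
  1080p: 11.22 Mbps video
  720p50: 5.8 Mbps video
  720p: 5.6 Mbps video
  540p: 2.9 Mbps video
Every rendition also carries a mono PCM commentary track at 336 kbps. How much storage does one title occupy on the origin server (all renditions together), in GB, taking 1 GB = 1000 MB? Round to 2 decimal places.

Audio: 336 kbps = 0.336 Mbps.
Sum of rendition bitrates: (11.22+0.336) + (5.8+0.336) + (5.6+0.336) + (2.9+0.336) = 26.864 Mbps.
× 720 s = 19,342 Mb = 2,418 MB = 2.418 GB.

2.42 GB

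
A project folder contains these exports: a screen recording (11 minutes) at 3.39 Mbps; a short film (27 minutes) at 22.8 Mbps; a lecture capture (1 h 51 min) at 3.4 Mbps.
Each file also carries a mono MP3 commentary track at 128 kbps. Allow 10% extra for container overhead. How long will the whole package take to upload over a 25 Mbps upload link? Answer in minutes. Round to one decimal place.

46.2 minutes

Audio: 128 kbps = 0.128 Mbps.
screen recording: 3.518 Mbps × 660 s × 1.10 = 2554.1 Mb
short film: 22.928 Mbps × 1620 s × 1.10 = 40857.7 Mb
lecture capture: 3.528 Mbps × 6660 s × 1.10 = 25846.1 Mb
Total: 69257.9 Mb = 8657.2 MB.
At 25 Mbps: 69257.9 / 25 = 2770 s ≈ 46.2 minutes.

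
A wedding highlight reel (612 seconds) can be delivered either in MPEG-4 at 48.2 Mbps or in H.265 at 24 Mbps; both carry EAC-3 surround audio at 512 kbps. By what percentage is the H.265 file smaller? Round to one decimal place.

Audio: 512 kbps = 0.512 Mbps.
MPEG-4: 48.712 Mbps × 612 s = 29811.7 Mb = 3.471 GiB.
H.265: 24.512 Mbps × 612 s = 15001.3 Mb = 1.746 GiB.
Reduction: (1 − 1.746/3.471) × 100 = 49.68%.

49.7%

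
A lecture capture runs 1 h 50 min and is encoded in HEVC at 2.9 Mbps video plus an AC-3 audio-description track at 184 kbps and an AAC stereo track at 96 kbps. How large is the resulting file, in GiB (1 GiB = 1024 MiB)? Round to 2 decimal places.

2.44 GiB

1 h 50 min = 110 min = 6600 s
Audio total: 184 + 96 = 280 kbps = 0.280 Mbps.
Total bitrate: 2.9 + 0.280 = 3.180 Mbps.
Stream data: 3.180 Mbps × 6600 s = 20988.0 Mb.
20,988 Mb = 2,623,500,000 bytes ÷ 1,073,741,824 = 2.443 GiB.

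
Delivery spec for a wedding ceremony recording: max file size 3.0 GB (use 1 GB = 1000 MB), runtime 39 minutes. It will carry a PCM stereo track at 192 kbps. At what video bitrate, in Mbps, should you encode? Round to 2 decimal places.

Budget: 3.0 GB = 24000.0 Mb.
39 min = 2340 s
Total bitrate budget: 24000.0 Mb / 2340 s = 10.256 Mbps.
Audio: 192 kbps = 0.192 Mbps.
Video: 10.256 − 0.192 = 10.064 Mbps.

10.06 Mbps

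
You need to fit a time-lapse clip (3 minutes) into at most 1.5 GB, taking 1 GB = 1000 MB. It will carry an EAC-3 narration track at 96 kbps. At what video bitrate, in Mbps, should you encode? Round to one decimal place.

66.6 Mbps

Budget: 1.5 GB = 12000.0 Mb.
3 min = 180 s
Total bitrate budget: 12000.0 Mb / 180 s = 66.667 Mbps.
Audio: 96 kbps = 0.096 Mbps.
Video: 66.667 − 0.096 = 66.571 Mbps.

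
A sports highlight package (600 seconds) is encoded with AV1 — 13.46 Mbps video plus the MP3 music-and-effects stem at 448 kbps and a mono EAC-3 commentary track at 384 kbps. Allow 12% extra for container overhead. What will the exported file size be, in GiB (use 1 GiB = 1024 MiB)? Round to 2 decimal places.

Audio total: 448 + 384 = 832 kbps = 0.832 Mbps.
Total bitrate: 13.46 + 0.832 = 14.292 Mbps.
Stream data: 14.292 Mbps × 600 s = 8575.2 Mb.
With 12% container overhead: ×1.12.
9,604 Mb = 1,200,528,000 bytes ÷ 1,073,741,824 = 1.118 GiB.

1.12 GiB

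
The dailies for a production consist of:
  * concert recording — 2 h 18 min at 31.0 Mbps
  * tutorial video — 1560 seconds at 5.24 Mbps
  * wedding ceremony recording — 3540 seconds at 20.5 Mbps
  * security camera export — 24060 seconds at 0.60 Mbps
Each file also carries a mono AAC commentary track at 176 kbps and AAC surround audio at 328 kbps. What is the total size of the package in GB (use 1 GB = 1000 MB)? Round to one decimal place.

Audio total: 176 + 328 = 504 kbps = 0.504 Mbps.
concert recording: 31.504 Mbps × 8280 s = 260853.1 Mb
tutorial video: 5.744 Mbps × 1560 s = 8960.6 Mb
wedding ceremony recording: 21.004 Mbps × 3540 s = 74354.2 Mb
security camera export: 1.104 Mbps × 24060 s = 26562.2 Mb
Total: 370730.2 Mb = 46341.3 MB.
= 46.34 GB.

46.3 GB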